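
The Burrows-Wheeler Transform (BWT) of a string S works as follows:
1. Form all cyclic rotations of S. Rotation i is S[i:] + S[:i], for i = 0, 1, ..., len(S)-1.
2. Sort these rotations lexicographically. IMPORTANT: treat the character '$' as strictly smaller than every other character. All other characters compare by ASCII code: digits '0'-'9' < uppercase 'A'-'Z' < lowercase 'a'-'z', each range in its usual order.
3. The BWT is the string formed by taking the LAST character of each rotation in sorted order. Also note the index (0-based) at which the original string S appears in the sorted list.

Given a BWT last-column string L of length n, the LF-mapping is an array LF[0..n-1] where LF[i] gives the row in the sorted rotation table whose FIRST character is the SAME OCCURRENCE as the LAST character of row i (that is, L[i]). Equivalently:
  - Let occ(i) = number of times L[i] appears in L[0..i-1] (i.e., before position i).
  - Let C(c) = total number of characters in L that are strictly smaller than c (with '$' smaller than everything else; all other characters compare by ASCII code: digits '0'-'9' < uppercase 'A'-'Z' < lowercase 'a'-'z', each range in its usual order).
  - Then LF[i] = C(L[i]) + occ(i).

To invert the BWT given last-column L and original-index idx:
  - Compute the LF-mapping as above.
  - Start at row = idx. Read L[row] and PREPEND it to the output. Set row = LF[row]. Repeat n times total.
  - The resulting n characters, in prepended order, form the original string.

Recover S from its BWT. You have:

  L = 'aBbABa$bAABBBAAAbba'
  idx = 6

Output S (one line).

LF mapping: 12 7 15 1 8 13 0 16 2 3 9 10 11 4 5 6 17 18 14
Walk LF starting at row 6, prepending L[row]:
  step 1: row=6, L[6]='$', prepend. Next row=LF[6]=0
  step 2: row=0, L[0]='a', prepend. Next row=LF[0]=12
  step 3: row=12, L[12]='B', prepend. Next row=LF[12]=11
  step 4: row=11, L[11]='B', prepend. Next row=LF[11]=10
  step 5: row=10, L[10]='B', prepend. Next row=LF[10]=9
  step 6: row=9, L[9]='A', prepend. Next row=LF[9]=3
  step 7: row=3, L[3]='A', prepend. Next row=LF[3]=1
  step 8: row=1, L[1]='B', prepend. Next row=LF[1]=7
  step 9: row=7, L[7]='b', prepend. Next row=LF[7]=16
  step 10: row=16, L[16]='b', prepend. Next row=LF[16]=17
  step 11: row=17, L[17]='b', prepend. Next row=LF[17]=18
  step 12: row=18, L[18]='a', prepend. Next row=LF[18]=14
  step 13: row=14, L[14]='A', prepend. Next row=LF[14]=5
  step 14: row=5, L[5]='a', prepend. Next row=LF[5]=13
  step 15: row=13, L[13]='A', prepend. Next row=LF[13]=4
  step 16: row=4, L[4]='B', prepend. Next row=LF[4]=8
  step 17: row=8, L[8]='A', prepend. Next row=LF[8]=2
  step 18: row=2, L[2]='b', prepend. Next row=LF[2]=15
  step 19: row=15, L[15]='A', prepend. Next row=LF[15]=6
Reversed output: AbABAaAabbbBAABBBa$

Answer: AbABAaAabbbBAABBBa$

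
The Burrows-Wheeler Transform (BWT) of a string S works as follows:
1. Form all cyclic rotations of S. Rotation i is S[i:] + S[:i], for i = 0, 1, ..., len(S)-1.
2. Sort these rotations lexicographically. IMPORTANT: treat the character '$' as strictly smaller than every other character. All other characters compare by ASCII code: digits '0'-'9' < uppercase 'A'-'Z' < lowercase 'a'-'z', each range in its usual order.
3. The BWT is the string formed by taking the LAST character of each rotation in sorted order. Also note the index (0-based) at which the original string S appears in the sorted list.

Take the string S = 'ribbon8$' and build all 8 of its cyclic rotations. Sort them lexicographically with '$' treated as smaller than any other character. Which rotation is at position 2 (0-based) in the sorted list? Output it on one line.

All 8 rotations (rotation i = S[i:]+S[:i]):
  rot[0] = ribbon8$
  rot[1] = ibbon8$r
  rot[2] = bbon8$ri
  rot[3] = bon8$rib
  rot[4] = on8$ribb
  rot[5] = n8$ribbo
  rot[6] = 8$ribbon
  rot[7] = $ribbon8
Sorted (with $ < everything):
  sorted[0] = $ribbon8
  sorted[1] = 8$ribbon
  sorted[2] = bbon8$ri
  sorted[3] = bon8$rib
  sorted[4] = ibbon8$r
  sorted[5] = n8$ribbo
  sorted[6] = on8$ribb
  sorted[7] = ribbon8$
sorted[2] = bbon8$ri

Answer: bbon8$ri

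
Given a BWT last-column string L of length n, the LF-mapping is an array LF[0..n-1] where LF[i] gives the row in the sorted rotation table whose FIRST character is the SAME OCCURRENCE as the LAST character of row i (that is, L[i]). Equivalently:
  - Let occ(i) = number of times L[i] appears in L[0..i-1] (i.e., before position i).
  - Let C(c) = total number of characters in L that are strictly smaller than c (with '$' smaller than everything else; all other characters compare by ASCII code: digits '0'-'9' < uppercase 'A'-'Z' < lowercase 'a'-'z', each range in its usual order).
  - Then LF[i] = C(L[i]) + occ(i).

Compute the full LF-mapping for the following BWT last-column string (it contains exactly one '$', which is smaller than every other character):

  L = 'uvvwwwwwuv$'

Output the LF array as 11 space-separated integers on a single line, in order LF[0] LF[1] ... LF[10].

Char counts: '$':1, 'u':2, 'v':3, 'w':5
C (first-col start): C('$')=0, C('u')=1, C('v')=3, C('w')=6
L[0]='u': occ=0, LF[0]=C('u')+0=1+0=1
L[1]='v': occ=0, LF[1]=C('v')+0=3+0=3
L[2]='v': occ=1, LF[2]=C('v')+1=3+1=4
L[3]='w': occ=0, LF[3]=C('w')+0=6+0=6
L[4]='w': occ=1, LF[4]=C('w')+1=6+1=7
L[5]='w': occ=2, LF[5]=C('w')+2=6+2=8
L[6]='w': occ=3, LF[6]=C('w')+3=6+3=9
L[7]='w': occ=4, LF[7]=C('w')+4=6+4=10
L[8]='u': occ=1, LF[8]=C('u')+1=1+1=2
L[9]='v': occ=2, LF[9]=C('v')+2=3+2=5
L[10]='$': occ=0, LF[10]=C('$')+0=0+0=0

Answer: 1 3 4 6 7 8 9 10 2 5 0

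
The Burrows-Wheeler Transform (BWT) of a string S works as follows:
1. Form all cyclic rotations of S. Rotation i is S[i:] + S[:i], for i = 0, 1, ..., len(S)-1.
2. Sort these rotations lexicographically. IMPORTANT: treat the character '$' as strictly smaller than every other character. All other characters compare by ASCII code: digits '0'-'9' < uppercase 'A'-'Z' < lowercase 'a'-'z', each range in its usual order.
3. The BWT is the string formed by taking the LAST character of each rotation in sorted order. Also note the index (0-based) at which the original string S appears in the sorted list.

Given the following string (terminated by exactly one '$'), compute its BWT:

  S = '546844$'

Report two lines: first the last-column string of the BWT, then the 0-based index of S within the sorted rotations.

All 7 rotations (rotation i = S[i:]+S[:i]):
  rot[0] = 546844$
  rot[1] = 46844$5
  rot[2] = 6844$54
  rot[3] = 844$546
  rot[4] = 44$5468
  rot[5] = 4$54684
  rot[6] = $546844
Sorted (with $ < everything):
  sorted[0] = $546844  (last char: '4')
  sorted[1] = 4$54684  (last char: '4')
  sorted[2] = 44$5468  (last char: '8')
  sorted[3] = 46844$5  (last char: '5')
  sorted[4] = 546844$  (last char: '$')
  sorted[5] = 6844$54  (last char: '4')
  sorted[6] = 844$546  (last char: '6')
Last column: 4485$46
Original string S is at sorted index 4

Answer: 4485$46
4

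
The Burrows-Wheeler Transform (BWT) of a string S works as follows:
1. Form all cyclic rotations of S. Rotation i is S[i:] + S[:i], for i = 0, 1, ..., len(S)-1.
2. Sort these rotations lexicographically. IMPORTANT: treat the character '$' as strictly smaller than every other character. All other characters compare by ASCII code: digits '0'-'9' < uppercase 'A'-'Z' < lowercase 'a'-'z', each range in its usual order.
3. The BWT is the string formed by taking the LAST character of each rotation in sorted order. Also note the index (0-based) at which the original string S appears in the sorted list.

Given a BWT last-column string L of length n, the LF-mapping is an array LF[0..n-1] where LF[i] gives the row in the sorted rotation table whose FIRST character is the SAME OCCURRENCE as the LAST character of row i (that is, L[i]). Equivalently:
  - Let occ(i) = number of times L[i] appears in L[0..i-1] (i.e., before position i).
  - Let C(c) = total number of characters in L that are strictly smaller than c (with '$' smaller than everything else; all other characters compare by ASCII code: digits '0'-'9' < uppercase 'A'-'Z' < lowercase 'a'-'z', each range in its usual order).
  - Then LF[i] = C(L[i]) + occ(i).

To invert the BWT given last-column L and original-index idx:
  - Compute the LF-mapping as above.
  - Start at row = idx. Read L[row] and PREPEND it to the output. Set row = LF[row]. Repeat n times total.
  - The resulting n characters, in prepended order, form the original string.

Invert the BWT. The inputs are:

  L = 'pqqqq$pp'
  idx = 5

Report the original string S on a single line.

Answer: qpqpqqp$

Derivation:
LF mapping: 1 4 5 6 7 0 2 3
Walk LF starting at row 5, prepending L[row]:
  step 1: row=5, L[5]='$', prepend. Next row=LF[5]=0
  step 2: row=0, L[0]='p', prepend. Next row=LF[0]=1
  step 3: row=1, L[1]='q', prepend. Next row=LF[1]=4
  step 4: row=4, L[4]='q', prepend. Next row=LF[4]=7
  step 5: row=7, L[7]='p', prepend. Next row=LF[7]=3
  step 6: row=3, L[3]='q', prepend. Next row=LF[3]=6
  step 7: row=6, L[6]='p', prepend. Next row=LF[6]=2
  step 8: row=2, L[2]='q', prepend. Next row=LF[2]=5
Reversed output: qpqpqqp$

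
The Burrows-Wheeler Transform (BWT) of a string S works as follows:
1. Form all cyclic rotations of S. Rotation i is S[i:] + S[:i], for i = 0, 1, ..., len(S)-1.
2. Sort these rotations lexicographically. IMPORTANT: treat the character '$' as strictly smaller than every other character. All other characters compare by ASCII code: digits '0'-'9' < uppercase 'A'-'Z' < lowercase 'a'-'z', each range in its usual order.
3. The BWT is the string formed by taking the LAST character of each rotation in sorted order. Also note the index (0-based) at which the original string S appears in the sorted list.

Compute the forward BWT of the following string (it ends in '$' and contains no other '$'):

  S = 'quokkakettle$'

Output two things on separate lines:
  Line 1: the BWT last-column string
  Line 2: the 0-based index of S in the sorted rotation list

Answer: eklkkaotu$teq
9

Derivation:
All 13 rotations (rotation i = S[i:]+S[:i]):
  rot[0] = quokkakettle$
  rot[1] = uokkakettle$q
  rot[2] = okkakettle$qu
  rot[3] = kkakettle$quo
  rot[4] = kakettle$quok
  rot[5] = akettle$quokk
  rot[6] = kettle$quokka
  rot[7] = ettle$quokkak
  rot[8] = ttle$quokkake
  rot[9] = tle$quokkaket
  rot[10] = le$quokkakett
  rot[11] = e$quokkakettl
  rot[12] = $quokkakettle
Sorted (with $ < everything):
  sorted[0] = $quokkakettle  (last char: 'e')
  sorted[1] = akettle$quokk  (last char: 'k')
  sorted[2] = e$quokkakettl  (last char: 'l')
  sorted[3] = ettle$quokkak  (last char: 'k')
  sorted[4] = kakettle$quok  (last char: 'k')
  sorted[5] = kettle$quokka  (last char: 'a')
  sorted[6] = kkakettle$quo  (last char: 'o')
  sorted[7] = le$quokkakett  (last char: 't')
  sorted[8] = okkakettle$qu  (last char: 'u')
  sorted[9] = quokkakettle$  (last char: '$')
  sorted[10] = tle$quokkaket  (last char: 't')
  sorted[11] = ttle$quokkake  (last char: 'e')
  sorted[12] = uokkakettle$q  (last char: 'q')
Last column: eklkkaotu$teq
Original string S is at sorted index 9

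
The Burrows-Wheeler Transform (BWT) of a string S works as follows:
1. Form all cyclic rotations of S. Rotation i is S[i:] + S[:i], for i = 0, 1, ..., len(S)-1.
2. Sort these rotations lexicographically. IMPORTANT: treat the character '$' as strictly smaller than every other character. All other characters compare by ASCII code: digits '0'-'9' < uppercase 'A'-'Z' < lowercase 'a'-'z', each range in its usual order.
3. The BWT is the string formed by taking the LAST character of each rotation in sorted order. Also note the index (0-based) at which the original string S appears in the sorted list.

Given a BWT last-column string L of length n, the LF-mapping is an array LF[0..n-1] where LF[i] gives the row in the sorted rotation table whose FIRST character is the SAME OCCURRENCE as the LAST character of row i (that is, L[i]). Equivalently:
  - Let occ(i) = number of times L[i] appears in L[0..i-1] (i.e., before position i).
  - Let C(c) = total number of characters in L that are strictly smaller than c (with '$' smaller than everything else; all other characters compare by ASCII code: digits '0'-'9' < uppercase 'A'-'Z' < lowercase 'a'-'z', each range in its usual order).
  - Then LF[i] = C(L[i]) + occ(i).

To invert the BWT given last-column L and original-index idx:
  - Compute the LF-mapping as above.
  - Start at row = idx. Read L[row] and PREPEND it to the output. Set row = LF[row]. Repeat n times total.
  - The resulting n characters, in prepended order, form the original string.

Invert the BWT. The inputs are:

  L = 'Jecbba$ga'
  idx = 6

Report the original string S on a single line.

Answer: cabbageJ$

Derivation:
LF mapping: 1 7 6 4 5 2 0 8 3
Walk LF starting at row 6, prepending L[row]:
  step 1: row=6, L[6]='$', prepend. Next row=LF[6]=0
  step 2: row=0, L[0]='J', prepend. Next row=LF[0]=1
  step 3: row=1, L[1]='e', prepend. Next row=LF[1]=7
  step 4: row=7, L[7]='g', prepend. Next row=LF[7]=8
  step 5: row=8, L[8]='a', prepend. Next row=LF[8]=3
  step 6: row=3, L[3]='b', prepend. Next row=LF[3]=4
  step 7: row=4, L[4]='b', prepend. Next row=LF[4]=5
  step 8: row=5, L[5]='a', prepend. Next row=LF[5]=2
  step 9: row=2, L[2]='c', prepend. Next row=LF[2]=6
Reversed output: cabbageJ$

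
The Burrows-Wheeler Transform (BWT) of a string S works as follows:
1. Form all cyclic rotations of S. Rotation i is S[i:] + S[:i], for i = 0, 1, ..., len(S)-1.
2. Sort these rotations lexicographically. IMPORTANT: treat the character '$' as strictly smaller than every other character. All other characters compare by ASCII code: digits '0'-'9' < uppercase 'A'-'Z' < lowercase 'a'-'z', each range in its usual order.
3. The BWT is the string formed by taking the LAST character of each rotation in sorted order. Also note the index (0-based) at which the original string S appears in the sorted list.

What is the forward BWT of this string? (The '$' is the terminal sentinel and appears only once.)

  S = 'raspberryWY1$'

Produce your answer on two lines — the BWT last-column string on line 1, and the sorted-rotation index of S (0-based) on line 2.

Answer: 1YyWrpbs$erar
8

Derivation:
All 13 rotations (rotation i = S[i:]+S[:i]):
  rot[0] = raspberryWY1$
  rot[1] = aspberryWY1$r
  rot[2] = spberryWY1$ra
  rot[3] = pberryWY1$ras
  rot[4] = berryWY1$rasp
  rot[5] = erryWY1$raspb
  rot[6] = rryWY1$raspbe
  rot[7] = ryWY1$raspber
  rot[8] = yWY1$raspberr
  rot[9] = WY1$raspberry
  rot[10] = Y1$raspberryW
  rot[11] = 1$raspberryWY
  rot[12] = $raspberryWY1
Sorted (with $ < everything):
  sorted[0] = $raspberryWY1  (last char: '1')
  sorted[1] = 1$raspberryWY  (last char: 'Y')
  sorted[2] = WY1$raspberry  (last char: 'y')
  sorted[3] = Y1$raspberryW  (last char: 'W')
  sorted[4] = aspberryWY1$r  (last char: 'r')
  sorted[5] = berryWY1$rasp  (last char: 'p')
  sorted[6] = erryWY1$raspb  (last char: 'b')
  sorted[7] = pberryWY1$ras  (last char: 's')
  sorted[8] = raspberryWY1$  (last char: '$')
  sorted[9] = rryWY1$raspbe  (last char: 'e')
  sorted[10] = ryWY1$raspber  (last char: 'r')
  sorted[11] = spberryWY1$ra  (last char: 'a')
  sorted[12] = yWY1$raspberr  (last char: 'r')
Last column: 1YyWrpbs$erar
Original string S is at sorted index 8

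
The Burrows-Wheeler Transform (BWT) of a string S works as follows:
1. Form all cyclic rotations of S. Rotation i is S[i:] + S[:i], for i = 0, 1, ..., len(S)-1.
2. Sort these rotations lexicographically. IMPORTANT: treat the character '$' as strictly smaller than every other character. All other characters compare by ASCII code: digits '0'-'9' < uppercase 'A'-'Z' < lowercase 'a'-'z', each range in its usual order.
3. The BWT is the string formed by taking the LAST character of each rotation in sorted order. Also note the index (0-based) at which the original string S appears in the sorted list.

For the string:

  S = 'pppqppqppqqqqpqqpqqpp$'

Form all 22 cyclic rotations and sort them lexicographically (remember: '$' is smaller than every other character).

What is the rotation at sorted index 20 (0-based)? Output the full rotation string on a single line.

All 22 rotations (rotation i = S[i:]+S[:i]):
  rot[0] = pppqppqppqqqqpqqpqqpp$
  rot[1] = ppqppqppqqqqpqqpqqpp$p
  rot[2] = pqppqppqqqqpqqpqqpp$pp
  rot[3] = qppqppqqqqpqqpqqpp$ppp
  rot[4] = ppqppqqqqpqqpqqpp$pppq
  rot[5] = pqppqqqqpqqpqqpp$pppqp
  rot[6] = qppqqqqpqqpqqpp$pppqpp
  rot[7] = ppqqqqpqqpqqpp$pppqppq
  rot[8] = pqqqqpqqpqqpp$pppqppqp
  rot[9] = qqqqpqqpqqpp$pppqppqpp
  rot[10] = qqqpqqpqqpp$pppqppqppq
  rot[11] = qqpqqpqqpp$pppqppqppqq
  rot[12] = qpqqpqqpp$pppqppqppqqq
  rot[13] = pqqpqqpp$pppqppqppqqqq
  rot[14] = qqpqqpp$pppqppqppqqqqp
  rot[15] = qpqqpp$pppqppqppqqqqpq
  rot[16] = pqqpp$pppqppqppqqqqpqq
  rot[17] = qqpp$pppqppqppqqqqpqqp
  rot[18] = qpp$pppqppqppqqqqpqqpq
  rot[19] = pp$pppqppqppqqqqpqqpqq
  rot[20] = p$pppqppqppqqqqpqqpqqp
  rot[21] = $pppqppqppqqqqpqqpqqpp
Sorted (with $ < everything):
  sorted[0] = $pppqppqppqqqqpqqpqqpp
  sorted[1] = p$pppqppqppqqqqpqqpqqp
  sorted[2] = pp$pppqppqppqqqqpqqpqq
  sorted[3] = pppqppqppqqqqpqqpqqpp$
  sorted[4] = ppqppqppqqqqpqqpqqpp$p
  sorted[5] = ppqppqqqqpqqpqqpp$pppq
  sorted[6] = ppqqqqpqqpqqpp$pppqppq
  sorted[7] = pqppqppqqqqpqqpqqpp$pp
  sorted[8] = pqppqqqqpqqpqqpp$pppqp
  sorted[9] = pqqpp$pppqppqppqqqqpqq
  sorted[10] = pqqpqqpp$pppqppqppqqqq
  sorted[11] = pqqqqpqqpqqpp$pppqppqp
  sorted[12] = qpp$pppqppqppqqqqpqqpq
  sorted[13] = qppqppqqqqpqqpqqpp$ppp
  sorted[14] = qppqqqqpqqpqqpp$pppqpp
  sorted[15] = qpqqpp$pppqppqppqqqqpq
  sorted[16] = qpqqpqqpp$pppqppqppqqq
  sorted[17] = qqpp$pppqppqppqqqqpqqp
  sorted[18] = qqpqqpp$pppqppqppqqqqp
  sorted[19] = qqpqqpqqpp$pppqppqppqq
  sorted[20] = qqqpqqpqqpp$pppqppqppq
  sorted[21] = qqqqpqqpqqpp$pppqppqpp
sorted[20] = qqqpqqpqqpp$pppqppqppq

Answer: qqqpqqpqqpp$pppqppqppq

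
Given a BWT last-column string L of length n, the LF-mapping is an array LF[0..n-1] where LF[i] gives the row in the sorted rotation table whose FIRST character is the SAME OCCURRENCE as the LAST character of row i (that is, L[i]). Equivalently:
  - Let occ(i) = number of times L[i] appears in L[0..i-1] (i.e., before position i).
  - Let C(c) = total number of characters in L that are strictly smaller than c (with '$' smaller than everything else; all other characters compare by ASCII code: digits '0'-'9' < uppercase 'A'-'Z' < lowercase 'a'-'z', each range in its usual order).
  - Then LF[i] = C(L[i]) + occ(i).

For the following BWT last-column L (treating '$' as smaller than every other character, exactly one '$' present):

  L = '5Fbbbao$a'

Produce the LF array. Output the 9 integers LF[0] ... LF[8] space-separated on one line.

Char counts: '$':1, '5':1, 'F':1, 'a':2, 'b':3, 'o':1
C (first-col start): C('$')=0, C('5')=1, C('F')=2, C('a')=3, C('b')=5, C('o')=8
L[0]='5': occ=0, LF[0]=C('5')+0=1+0=1
L[1]='F': occ=0, LF[1]=C('F')+0=2+0=2
L[2]='b': occ=0, LF[2]=C('b')+0=5+0=5
L[3]='b': occ=1, LF[3]=C('b')+1=5+1=6
L[4]='b': occ=2, LF[4]=C('b')+2=5+2=7
L[5]='a': occ=0, LF[5]=C('a')+0=3+0=3
L[6]='o': occ=0, LF[6]=C('o')+0=8+0=8
L[7]='$': occ=0, LF[7]=C('$')+0=0+0=0
L[8]='a': occ=1, LF[8]=C('a')+1=3+1=4

Answer: 1 2 5 6 7 3 8 0 4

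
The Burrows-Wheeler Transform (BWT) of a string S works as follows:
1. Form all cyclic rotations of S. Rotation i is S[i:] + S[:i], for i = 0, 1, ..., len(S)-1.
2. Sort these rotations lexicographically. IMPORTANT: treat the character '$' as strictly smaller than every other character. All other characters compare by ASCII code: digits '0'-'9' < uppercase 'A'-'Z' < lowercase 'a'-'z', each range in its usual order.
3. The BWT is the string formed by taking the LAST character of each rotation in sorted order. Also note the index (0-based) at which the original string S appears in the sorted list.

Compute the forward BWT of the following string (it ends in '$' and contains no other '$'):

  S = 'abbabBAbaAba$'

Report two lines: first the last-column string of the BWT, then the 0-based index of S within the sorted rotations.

All 13 rotations (rotation i = S[i:]+S[:i]):
  rot[0] = abbabBAbaAba$
  rot[1] = bbabBAbaAba$a
  rot[2] = babBAbaAba$ab
  rot[3] = abBAbaAba$abb
  rot[4] = bBAbaAba$abba
  rot[5] = BAbaAba$abbab
  rot[6] = AbaAba$abbabB
  rot[7] = baAba$abbabBA
  rot[8] = aAba$abbabBAb
  rot[9] = Aba$abbabBAba
  rot[10] = ba$abbabBAbaA
  rot[11] = a$abbabBAbaAb
  rot[12] = $abbabBAbaAba
Sorted (with $ < everything):
  sorted[0] = $abbabBAbaAba  (last char: 'a')
  sorted[1] = Aba$abbabBAba  (last char: 'a')
  sorted[2] = AbaAba$abbabB  (last char: 'B')
  sorted[3] = BAbaAba$abbab  (last char: 'b')
  sorted[4] = a$abbabBAbaAb  (last char: 'b')
  sorted[5] = aAba$abbabBAb  (last char: 'b')
  sorted[6] = abBAbaAba$abb  (last char: 'b')
  sorted[7] = abbabBAbaAba$  (last char: '$')
  sorted[8] = bBAbaAba$abba  (last char: 'a')
  sorted[9] = ba$abbabBAbaA  (last char: 'A')
  sorted[10] = baAba$abbabBA  (last char: 'A')
  sorted[11] = babBAbaAba$ab  (last char: 'b')
  sorted[12] = bbabBAbaAba$a  (last char: 'a')
Last column: aaBbbbb$aAAba
Original string S is at sorted index 7

Answer: aaBbbbb$aAAba
7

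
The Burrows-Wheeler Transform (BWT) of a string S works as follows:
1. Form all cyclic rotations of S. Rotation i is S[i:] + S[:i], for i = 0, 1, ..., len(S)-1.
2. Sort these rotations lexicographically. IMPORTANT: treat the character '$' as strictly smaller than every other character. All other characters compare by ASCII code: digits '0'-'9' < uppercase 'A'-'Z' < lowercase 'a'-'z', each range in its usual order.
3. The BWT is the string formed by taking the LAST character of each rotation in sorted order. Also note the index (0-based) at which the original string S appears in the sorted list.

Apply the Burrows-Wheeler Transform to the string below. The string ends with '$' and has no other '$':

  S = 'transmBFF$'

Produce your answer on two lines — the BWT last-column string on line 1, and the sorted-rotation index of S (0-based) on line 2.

Answer: FmFBrsatn$
9

Derivation:
All 10 rotations (rotation i = S[i:]+S[:i]):
  rot[0] = transmBFF$
  rot[1] = ransmBFF$t
  rot[2] = ansmBFF$tr
  rot[3] = nsmBFF$tra
  rot[4] = smBFF$tran
  rot[5] = mBFF$trans
  rot[6] = BFF$transm
  rot[7] = FF$transmB
  rot[8] = F$transmBF
  rot[9] = $transmBFF
Sorted (with $ < everything):
  sorted[0] = $transmBFF  (last char: 'F')
  sorted[1] = BFF$transm  (last char: 'm')
  sorted[2] = F$transmBF  (last char: 'F')
  sorted[3] = FF$transmB  (last char: 'B')
  sorted[4] = ansmBFF$tr  (last char: 'r')
  sorted[5] = mBFF$trans  (last char: 's')
  sorted[6] = nsmBFF$tra  (last char: 'a')
  sorted[7] = ransmBFF$t  (last char: 't')
  sorted[8] = smBFF$tran  (last char: 'n')
  sorted[9] = transmBFF$  (last char: '$')
Last column: FmFBrsatn$
Original string S is at sorted index 9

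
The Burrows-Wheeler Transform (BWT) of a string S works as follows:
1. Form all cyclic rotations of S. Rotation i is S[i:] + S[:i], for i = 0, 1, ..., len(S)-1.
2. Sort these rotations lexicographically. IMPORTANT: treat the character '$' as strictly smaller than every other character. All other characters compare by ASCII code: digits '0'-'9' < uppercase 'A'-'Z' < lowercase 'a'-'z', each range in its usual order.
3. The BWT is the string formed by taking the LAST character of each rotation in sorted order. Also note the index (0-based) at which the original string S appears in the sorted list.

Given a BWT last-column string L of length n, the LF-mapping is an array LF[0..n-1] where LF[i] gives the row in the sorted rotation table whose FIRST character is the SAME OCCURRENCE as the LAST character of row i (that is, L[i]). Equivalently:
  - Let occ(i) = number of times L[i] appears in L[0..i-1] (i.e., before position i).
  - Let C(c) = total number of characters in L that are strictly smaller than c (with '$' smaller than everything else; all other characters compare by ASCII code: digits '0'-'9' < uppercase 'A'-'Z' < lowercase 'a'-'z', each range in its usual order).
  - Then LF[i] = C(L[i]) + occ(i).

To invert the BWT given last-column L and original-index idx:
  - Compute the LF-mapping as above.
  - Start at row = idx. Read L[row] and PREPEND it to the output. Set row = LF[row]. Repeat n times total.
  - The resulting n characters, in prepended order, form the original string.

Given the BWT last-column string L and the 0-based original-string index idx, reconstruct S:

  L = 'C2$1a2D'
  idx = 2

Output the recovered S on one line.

LF mapping: 4 2 0 1 6 3 5
Walk LF starting at row 2, prepending L[row]:
  step 1: row=2, L[2]='$', prepend. Next row=LF[2]=0
  step 2: row=0, L[0]='C', prepend. Next row=LF[0]=4
  step 3: row=4, L[4]='a', prepend. Next row=LF[4]=6
  step 4: row=6, L[6]='D', prepend. Next row=LF[6]=5
  step 5: row=5, L[5]='2', prepend. Next row=LF[5]=3
  step 6: row=3, L[3]='1', prepend. Next row=LF[3]=1
  step 7: row=1, L[1]='2', prepend. Next row=LF[1]=2
Reversed output: 212DaC$

Answer: 212DaC$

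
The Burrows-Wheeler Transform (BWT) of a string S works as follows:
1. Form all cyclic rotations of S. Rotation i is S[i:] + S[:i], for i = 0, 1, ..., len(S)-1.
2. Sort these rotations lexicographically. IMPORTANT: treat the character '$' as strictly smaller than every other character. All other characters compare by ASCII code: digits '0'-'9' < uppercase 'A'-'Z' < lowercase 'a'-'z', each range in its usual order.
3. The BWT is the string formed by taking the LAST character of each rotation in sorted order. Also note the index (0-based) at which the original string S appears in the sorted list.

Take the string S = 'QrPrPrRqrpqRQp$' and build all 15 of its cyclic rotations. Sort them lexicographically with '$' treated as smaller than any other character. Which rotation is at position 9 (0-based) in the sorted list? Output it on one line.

All 15 rotations (rotation i = S[i:]+S[:i]):
  rot[0] = QrPrPrRqrpqRQp$
  rot[1] = rPrPrRqrpqRQp$Q
  rot[2] = PrPrRqrpqRQp$Qr
  rot[3] = rPrRqrpqRQp$QrP
  rot[4] = PrRqrpqRQp$QrPr
  rot[5] = rRqrpqRQp$QrPrP
  rot[6] = RqrpqRQp$QrPrPr
  rot[7] = qrpqRQp$QrPrPrR
  rot[8] = rpqRQp$QrPrPrRq
  rot[9] = pqRQp$QrPrPrRqr
  rot[10] = qRQp$QrPrPrRqrp
  rot[11] = RQp$QrPrPrRqrpq
  rot[12] = Qp$QrPrPrRqrpqR
  rot[13] = p$QrPrPrRqrpqRQ
  rot[14] = $QrPrPrRqrpqRQp
Sorted (with $ < everything):
  sorted[0] = $QrPrPrRqrpqRQp
  sorted[1] = PrPrRqrpqRQp$Qr
  sorted[2] = PrRqrpqRQp$QrPr
  sorted[3] = Qp$QrPrPrRqrpqR
  sorted[4] = QrPrPrRqrpqRQp$
  sorted[5] = RQp$QrPrPrRqrpq
  sorted[6] = RqrpqRQp$QrPrPr
  sorted[7] = p$QrPrPrRqrpqRQ
  sorted[8] = pqRQp$QrPrPrRqr
  sorted[9] = qRQp$QrPrPrRqrp
  sorted[10] = qrpqRQp$QrPrPrR
  sorted[11] = rPrPrRqrpqRQp$Q
  sorted[12] = rPrRqrpqRQp$QrP
  sorted[13] = rRqrpqRQp$QrPrP
  sorted[14] = rpqRQp$QrPrPrRq
sorted[9] = qRQp$QrPrPrRqrp

Answer: qRQp$QrPrPrRqrp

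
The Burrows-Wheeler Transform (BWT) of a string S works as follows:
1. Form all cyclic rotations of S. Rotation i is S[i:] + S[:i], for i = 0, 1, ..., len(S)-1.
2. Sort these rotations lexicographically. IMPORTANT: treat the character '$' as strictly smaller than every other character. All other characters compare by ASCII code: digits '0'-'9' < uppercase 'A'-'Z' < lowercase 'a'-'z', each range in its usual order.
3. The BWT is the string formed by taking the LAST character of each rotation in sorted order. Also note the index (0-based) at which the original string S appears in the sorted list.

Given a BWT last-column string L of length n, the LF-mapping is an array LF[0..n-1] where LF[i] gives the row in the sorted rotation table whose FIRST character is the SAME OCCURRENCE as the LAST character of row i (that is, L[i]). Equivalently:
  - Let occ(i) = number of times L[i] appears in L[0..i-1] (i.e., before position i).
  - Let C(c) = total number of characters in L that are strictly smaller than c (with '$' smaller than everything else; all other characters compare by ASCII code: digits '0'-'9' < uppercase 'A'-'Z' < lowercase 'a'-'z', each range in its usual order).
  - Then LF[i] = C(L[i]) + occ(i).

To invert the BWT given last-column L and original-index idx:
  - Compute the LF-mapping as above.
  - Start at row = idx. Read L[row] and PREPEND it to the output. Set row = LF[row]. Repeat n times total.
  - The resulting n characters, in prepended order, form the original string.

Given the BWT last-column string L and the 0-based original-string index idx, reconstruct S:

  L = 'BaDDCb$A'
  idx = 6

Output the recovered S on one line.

Answer: aAbDCDB$

Derivation:
LF mapping: 2 6 4 5 3 7 0 1
Walk LF starting at row 6, prepending L[row]:
  step 1: row=6, L[6]='$', prepend. Next row=LF[6]=0
  step 2: row=0, L[0]='B', prepend. Next row=LF[0]=2
  step 3: row=2, L[2]='D', prepend. Next row=LF[2]=4
  step 4: row=4, L[4]='C', prepend. Next row=LF[4]=3
  step 5: row=3, L[3]='D', prepend. Next row=LF[3]=5
  step 6: row=5, L[5]='b', prepend. Next row=LF[5]=7
  step 7: row=7, L[7]='A', prepend. Next row=LF[7]=1
  step 8: row=1, L[1]='a', prepend. Next row=LF[1]=6
Reversed output: aAbDCDB$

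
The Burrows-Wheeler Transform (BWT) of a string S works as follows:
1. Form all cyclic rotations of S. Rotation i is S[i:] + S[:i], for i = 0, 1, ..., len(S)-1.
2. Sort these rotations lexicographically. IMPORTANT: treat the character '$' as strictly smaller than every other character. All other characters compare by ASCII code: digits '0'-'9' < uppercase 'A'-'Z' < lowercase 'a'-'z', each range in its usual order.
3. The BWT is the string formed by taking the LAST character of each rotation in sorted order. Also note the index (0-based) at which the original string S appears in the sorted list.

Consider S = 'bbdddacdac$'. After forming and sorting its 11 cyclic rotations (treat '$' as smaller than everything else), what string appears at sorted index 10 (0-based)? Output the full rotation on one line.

All 11 rotations (rotation i = S[i:]+S[:i]):
  rot[0] = bbdddacdac$
  rot[1] = bdddacdac$b
  rot[2] = dddacdac$bb
  rot[3] = ddacdac$bbd
  rot[4] = dacdac$bbdd
  rot[5] = acdac$bbddd
  rot[6] = cdac$bbddda
  rot[7] = dac$bbdddac
  rot[8] = ac$bbdddacd
  rot[9] = c$bbdddacda
  rot[10] = $bbdddacdac
Sorted (with $ < everything):
  sorted[0] = $bbdddacdac
  sorted[1] = ac$bbdddacd
  sorted[2] = acdac$bbddd
  sorted[3] = bbdddacdac$
  sorted[4] = bdddacdac$b
  sorted[5] = c$bbdddacda
  sorted[6] = cdac$bbddda
  sorted[7] = dac$bbdddac
  sorted[8] = dacdac$bbdd
  sorted[9] = ddacdac$bbd
  sorted[10] = dddacdac$bb
sorted[10] = dddacdac$bb

Answer: dddacdac$bb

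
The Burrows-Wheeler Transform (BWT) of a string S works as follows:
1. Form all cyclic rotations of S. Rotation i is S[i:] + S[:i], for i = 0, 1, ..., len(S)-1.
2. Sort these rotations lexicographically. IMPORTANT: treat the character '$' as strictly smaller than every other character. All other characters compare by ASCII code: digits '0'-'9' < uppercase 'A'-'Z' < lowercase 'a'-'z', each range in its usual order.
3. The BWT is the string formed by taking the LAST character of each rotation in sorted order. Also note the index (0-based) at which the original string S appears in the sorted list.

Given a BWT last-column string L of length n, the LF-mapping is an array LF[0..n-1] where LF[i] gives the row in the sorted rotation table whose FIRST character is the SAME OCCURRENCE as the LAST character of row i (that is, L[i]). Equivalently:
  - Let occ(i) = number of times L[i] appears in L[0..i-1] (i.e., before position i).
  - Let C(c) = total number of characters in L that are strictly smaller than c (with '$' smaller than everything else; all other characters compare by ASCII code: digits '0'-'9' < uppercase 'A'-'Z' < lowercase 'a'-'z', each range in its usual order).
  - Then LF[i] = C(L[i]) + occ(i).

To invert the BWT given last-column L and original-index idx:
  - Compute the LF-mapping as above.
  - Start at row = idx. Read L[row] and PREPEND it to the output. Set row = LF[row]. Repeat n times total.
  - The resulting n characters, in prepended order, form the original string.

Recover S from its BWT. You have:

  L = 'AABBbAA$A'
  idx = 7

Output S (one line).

Answer: BAAbABAA$

Derivation:
LF mapping: 1 2 6 7 8 3 4 0 5
Walk LF starting at row 7, prepending L[row]:
  step 1: row=7, L[7]='$', prepend. Next row=LF[7]=0
  step 2: row=0, L[0]='A', prepend. Next row=LF[0]=1
  step 3: row=1, L[1]='A', prepend. Next row=LF[1]=2
  step 4: row=2, L[2]='B', prepend. Next row=LF[2]=6
  step 5: row=6, L[6]='A', prepend. Next row=LF[6]=4
  step 6: row=4, L[4]='b', prepend. Next row=LF[4]=8
  step 7: row=8, L[8]='A', prepend. Next row=LF[8]=5
  step 8: row=5, L[5]='A', prepend. Next row=LF[5]=3
  step 9: row=3, L[3]='B', prepend. Next row=LF[3]=7
Reversed output: BAAbABAA$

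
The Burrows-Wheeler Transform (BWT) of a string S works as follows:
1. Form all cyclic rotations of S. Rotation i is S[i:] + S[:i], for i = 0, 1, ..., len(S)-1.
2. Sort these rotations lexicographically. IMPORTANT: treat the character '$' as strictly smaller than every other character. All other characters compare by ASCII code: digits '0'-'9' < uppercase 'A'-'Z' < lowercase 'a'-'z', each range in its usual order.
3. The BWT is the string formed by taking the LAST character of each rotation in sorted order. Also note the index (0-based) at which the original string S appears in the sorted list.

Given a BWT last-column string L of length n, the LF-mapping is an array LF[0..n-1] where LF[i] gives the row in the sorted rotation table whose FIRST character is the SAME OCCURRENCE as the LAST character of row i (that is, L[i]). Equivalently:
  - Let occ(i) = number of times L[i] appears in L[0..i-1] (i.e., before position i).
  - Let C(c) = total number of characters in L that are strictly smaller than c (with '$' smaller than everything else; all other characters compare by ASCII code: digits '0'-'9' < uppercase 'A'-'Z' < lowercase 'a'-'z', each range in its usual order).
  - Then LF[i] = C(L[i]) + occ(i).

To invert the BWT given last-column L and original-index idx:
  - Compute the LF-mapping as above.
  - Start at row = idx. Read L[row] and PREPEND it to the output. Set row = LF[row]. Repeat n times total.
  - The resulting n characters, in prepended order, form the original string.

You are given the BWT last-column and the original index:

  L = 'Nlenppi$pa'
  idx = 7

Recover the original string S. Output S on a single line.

LF mapping: 1 5 3 6 7 8 4 0 9 2
Walk LF starting at row 7, prepending L[row]:
  step 1: row=7, L[7]='$', prepend. Next row=LF[7]=0
  step 2: row=0, L[0]='N', prepend. Next row=LF[0]=1
  step 3: row=1, L[1]='l', prepend. Next row=LF[1]=5
  step 4: row=5, L[5]='p', prepend. Next row=LF[5]=8
  step 5: row=8, L[8]='p', prepend. Next row=LF[8]=9
  step 6: row=9, L[9]='a', prepend. Next row=LF[9]=2
  step 7: row=2, L[2]='e', prepend. Next row=LF[2]=3
  step 8: row=3, L[3]='n', prepend. Next row=LF[3]=6
  step 9: row=6, L[6]='i', prepend. Next row=LF[6]=4
  step 10: row=4, L[4]='p', prepend. Next row=LF[4]=7
Reversed output: pineapplN$

Answer: pineapplN$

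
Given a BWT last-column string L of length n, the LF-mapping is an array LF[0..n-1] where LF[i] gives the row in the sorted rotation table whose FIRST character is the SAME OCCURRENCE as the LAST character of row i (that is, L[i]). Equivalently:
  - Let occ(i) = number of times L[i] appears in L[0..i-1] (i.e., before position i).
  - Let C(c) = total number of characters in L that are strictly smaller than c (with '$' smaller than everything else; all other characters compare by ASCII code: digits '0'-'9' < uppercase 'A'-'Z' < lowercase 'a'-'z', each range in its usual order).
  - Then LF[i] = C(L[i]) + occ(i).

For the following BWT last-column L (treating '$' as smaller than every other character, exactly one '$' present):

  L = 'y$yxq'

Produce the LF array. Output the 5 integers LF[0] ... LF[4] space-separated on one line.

Char counts: '$':1, 'q':1, 'x':1, 'y':2
C (first-col start): C('$')=0, C('q')=1, C('x')=2, C('y')=3
L[0]='y': occ=0, LF[0]=C('y')+0=3+0=3
L[1]='$': occ=0, LF[1]=C('$')+0=0+0=0
L[2]='y': occ=1, LF[2]=C('y')+1=3+1=4
L[3]='x': occ=0, LF[3]=C('x')+0=2+0=2
L[4]='q': occ=0, LF[4]=C('q')+0=1+0=1

Answer: 3 0 4 2 1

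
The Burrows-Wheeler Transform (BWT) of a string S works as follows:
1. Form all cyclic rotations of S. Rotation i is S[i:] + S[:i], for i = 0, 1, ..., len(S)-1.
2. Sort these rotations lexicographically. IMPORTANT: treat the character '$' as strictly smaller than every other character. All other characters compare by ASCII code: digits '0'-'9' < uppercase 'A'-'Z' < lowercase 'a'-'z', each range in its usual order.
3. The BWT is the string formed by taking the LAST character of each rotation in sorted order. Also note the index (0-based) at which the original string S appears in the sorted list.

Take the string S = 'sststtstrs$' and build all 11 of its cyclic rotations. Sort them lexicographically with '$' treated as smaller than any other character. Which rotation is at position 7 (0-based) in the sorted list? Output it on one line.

All 11 rotations (rotation i = S[i:]+S[:i]):
  rot[0] = sststtstrs$
  rot[1] = ststtstrs$s
  rot[2] = tsttstrs$ss
  rot[3] = sttstrs$sst
  rot[4] = ttstrs$ssts
  rot[5] = tstrs$sstst
  rot[6] = strs$sststt
  rot[7] = trs$sststts
  rot[8] = rs$sststtst
  rot[9] = s$sststtstr
  rot[10] = $sststtstrs
Sorted (with $ < everything):
  sorted[0] = $sststtstrs
  sorted[1] = rs$sststtst
  sorted[2] = s$sststtstr
  sorted[3] = sststtstrs$
  sorted[4] = strs$sststt
  sorted[5] = ststtstrs$s
  sorted[6] = sttstrs$sst
  sorted[7] = trs$sststts
  sorted[8] = tstrs$sstst
  sorted[9] = tsttstrs$ss
  sorted[10] = ttstrs$ssts
sorted[7] = trs$sststts

Answer: trs$sststts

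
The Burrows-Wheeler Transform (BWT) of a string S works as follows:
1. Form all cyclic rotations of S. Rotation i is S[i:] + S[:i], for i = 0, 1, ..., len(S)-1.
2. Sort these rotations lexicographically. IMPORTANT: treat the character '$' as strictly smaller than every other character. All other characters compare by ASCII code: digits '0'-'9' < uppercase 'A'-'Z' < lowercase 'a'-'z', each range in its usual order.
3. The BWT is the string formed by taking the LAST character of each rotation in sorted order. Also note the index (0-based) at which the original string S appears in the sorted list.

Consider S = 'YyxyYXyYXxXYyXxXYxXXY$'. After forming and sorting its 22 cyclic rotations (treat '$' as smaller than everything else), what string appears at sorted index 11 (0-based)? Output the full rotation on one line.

All 22 rotations (rotation i = S[i:]+S[:i]):
  rot[0] = YyxyYXyYXxXYyXxXYxXXY$
  rot[1] = yxyYXyYXxXYyXxXYxXXY$Y
  rot[2] = xyYXyYXxXYyXxXYxXXY$Yy
  rot[3] = yYXyYXxXYyXxXYxXXY$Yyx
  rot[4] = YXyYXxXYyXxXYxXXY$Yyxy
  rot[5] = XyYXxXYyXxXYxXXY$YyxyY
  rot[6] = yYXxXYyXxXYxXXY$YyxyYX
  rot[7] = YXxXYyXxXYxXXY$YyxyYXy
  rot[8] = XxXYyXxXYxXXY$YyxyYXyY
  rot[9] = xXYyXxXYxXXY$YyxyYXyYX
  rot[10] = XYyXxXYxXXY$YyxyYXyYXx
  rot[11] = YyXxXYxXXY$YyxyYXyYXxX
  rot[12] = yXxXYxXXY$YyxyYXyYXxXY
  rot[13] = XxXYxXXY$YyxyYXyYXxXYy
  rot[14] = xXYxXXY$YyxyYXyYXxXYyX
  rot[15] = XYxXXY$YyxyYXyYXxXYyXx
  rot[16] = YxXXY$YyxyYXyYXxXYyXxX
  rot[17] = xXXY$YyxyYXyYXxXYyXxXY
  rot[18] = XXY$YyxyYXyYXxXYyXxXYx
  rot[19] = XY$YyxyYXyYXxXYyXxXYxX
  rot[20] = Y$YyxyYXyYXxXYyXxXYxXX
  rot[21] = $YyxyYXyYXxXYyXxXYxXXY
Sorted (with $ < everything):
  sorted[0] = $YyxyYXyYXxXYyXxXYxXXY
  sorted[1] = XXY$YyxyYXyYXxXYyXxXYx
  sorted[2] = XY$YyxyYXyYXxXYyXxXYxX
  sorted[3] = XYxXXY$YyxyYXyYXxXYyXx
  sorted[4] = XYyXxXYxXXY$YyxyYXyYXx
  sorted[5] = XxXYxXXY$YyxyYXyYXxXYy
  sorted[6] = XxXYyXxXYxXXY$YyxyYXyY
  sorted[7] = XyYXxXYyXxXYxXXY$YyxyY
  sorted[8] = Y$YyxyYXyYXxXYyXxXYxXX
  sorted[9] = YXxXYyXxXYxXXY$YyxyYXy
  sorted[10] = YXyYXxXYyXxXYxXXY$Yyxy
  sorted[11] = YxXXY$YyxyYXyYXxXYyXxX
  sorted[12] = YyXxXYxXXY$YyxyYXyYXxX
  sorted[13] = YyxyYXyYXxXYyXxXYxXXY$
  sorted[14] = xXXY$YyxyYXyYXxXYyXxXY
  sorted[15] = xXYxXXY$YyxyYXyYXxXYyX
  sorted[16] = xXYyXxXYxXXY$YyxyYXyYX
  sorted[17] = xyYXyYXxXYyXxXYxXXY$Yy
  sorted[18] = yXxXYxXXY$YyxyYXyYXxXY
  sorted[19] = yYXxXYyXxXYxXXY$YyxyYX
  sorted[20] = yYXyYXxXYyXxXYxXXY$Yyx
  sorted[21] = yxyYXyYXxXYyXxXYxXXY$Y
sorted[11] = YxXXY$YyxyYXyYXxXYyXxX

Answer: YxXXY$YyxyYXyYXxXYyXxX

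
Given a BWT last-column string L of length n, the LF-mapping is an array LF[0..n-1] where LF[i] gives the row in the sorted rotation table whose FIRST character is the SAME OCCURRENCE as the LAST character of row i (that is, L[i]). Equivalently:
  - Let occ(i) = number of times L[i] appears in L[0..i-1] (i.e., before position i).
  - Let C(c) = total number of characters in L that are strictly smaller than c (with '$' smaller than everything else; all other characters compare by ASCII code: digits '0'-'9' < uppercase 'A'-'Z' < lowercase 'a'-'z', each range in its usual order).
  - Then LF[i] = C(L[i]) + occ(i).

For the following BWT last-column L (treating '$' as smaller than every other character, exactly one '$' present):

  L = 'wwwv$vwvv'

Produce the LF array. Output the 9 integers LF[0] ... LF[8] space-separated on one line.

Char counts: '$':1, 'v':4, 'w':4
C (first-col start): C('$')=0, C('v')=1, C('w')=5
L[0]='w': occ=0, LF[0]=C('w')+0=5+0=5
L[1]='w': occ=1, LF[1]=C('w')+1=5+1=6
L[2]='w': occ=2, LF[2]=C('w')+2=5+2=7
L[3]='v': occ=0, LF[3]=C('v')+0=1+0=1
L[4]='$': occ=0, LF[4]=C('$')+0=0+0=0
L[5]='v': occ=1, LF[5]=C('v')+1=1+1=2
L[6]='w': occ=3, LF[6]=C('w')+3=5+3=8
L[7]='v': occ=2, LF[7]=C('v')+2=1+2=3
L[8]='v': occ=3, LF[8]=C('v')+3=1+3=4

Answer: 5 6 7 1 0 2 8 3 4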